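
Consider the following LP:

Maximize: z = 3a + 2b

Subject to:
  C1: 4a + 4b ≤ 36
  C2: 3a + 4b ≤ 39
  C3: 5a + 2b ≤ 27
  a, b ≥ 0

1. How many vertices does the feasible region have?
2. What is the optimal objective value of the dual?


1. 4
2. 21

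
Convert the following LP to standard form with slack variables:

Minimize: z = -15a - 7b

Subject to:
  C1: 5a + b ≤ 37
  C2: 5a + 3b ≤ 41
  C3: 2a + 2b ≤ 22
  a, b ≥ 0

min z = -15a - 7b

s.t.
  5a + b + s1 = 37
  5a + 3b + s2 = 41
  2a + 2b + s3 = 22
  a, b, s1, s2, s3 ≥ 0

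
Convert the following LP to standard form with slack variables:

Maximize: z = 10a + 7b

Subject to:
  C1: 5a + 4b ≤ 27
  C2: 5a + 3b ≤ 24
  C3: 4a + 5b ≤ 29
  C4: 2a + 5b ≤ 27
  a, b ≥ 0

max z = 10a + 7b

s.t.
  5a + 4b + s1 = 27
  5a + 3b + s2 = 24
  4a + 5b + s3 = 29
  2a + 5b + s4 = 27
  a, b, s1, s2, s3, s4 ≥ 0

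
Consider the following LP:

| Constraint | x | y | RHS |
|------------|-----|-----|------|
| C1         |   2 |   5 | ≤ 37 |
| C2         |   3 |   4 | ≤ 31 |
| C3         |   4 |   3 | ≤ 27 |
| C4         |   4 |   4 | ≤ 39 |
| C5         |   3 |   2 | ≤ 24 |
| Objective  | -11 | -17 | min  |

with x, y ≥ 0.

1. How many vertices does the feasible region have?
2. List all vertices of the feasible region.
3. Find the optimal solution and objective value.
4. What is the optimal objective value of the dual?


1. 5
2. (0, 0), (6.75, 0), (2.143, 6.143), (1, 7), (0, 7.4)
3. x = 1, y = 7, z = -130
4. -130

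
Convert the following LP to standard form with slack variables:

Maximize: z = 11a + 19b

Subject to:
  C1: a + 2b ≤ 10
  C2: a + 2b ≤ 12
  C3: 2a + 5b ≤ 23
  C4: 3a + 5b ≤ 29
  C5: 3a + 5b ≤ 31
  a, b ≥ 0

max z = 11a + 19b

s.t.
  a + 2b + s1 = 10
  a + 2b + s2 = 12
  2a + 5b + s3 = 23
  3a + 5b + s4 = 29
  3a + 5b + s5 = 31
  a, b, s1, s2, s3, s4, s5 ≥ 0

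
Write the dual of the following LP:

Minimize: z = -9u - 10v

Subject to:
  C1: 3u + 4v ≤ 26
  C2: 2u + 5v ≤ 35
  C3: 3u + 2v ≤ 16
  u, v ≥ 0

Primal min cᵀx s.t. Ax ≤ b, x ≥ 0  →  Dual max −bᵀy s.t. Aᵀy ≥ −c, y ≥ 0.

Maximize: z = -26y1 - 35y2 - 16y3

Subject to:
  3y1 + 2y2 + 3y3 ≥ 9
  4y1 + 5y2 + 2y3 ≥ 10
  y1, y2, y3 ≥ 0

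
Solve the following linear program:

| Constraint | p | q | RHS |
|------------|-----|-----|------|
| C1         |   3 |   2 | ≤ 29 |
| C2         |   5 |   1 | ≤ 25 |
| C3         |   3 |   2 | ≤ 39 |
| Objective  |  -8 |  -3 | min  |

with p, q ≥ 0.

Evaluate the objective at each vertex of the feasible region:
  z(0, 0) = 0
  z(5, 0) = -40
  z(3, 10) = -54  ←
  z(0, 14.5) = -43.5
The minimum is at p = 3, q = 10.

p = 3, q = 10, z = -54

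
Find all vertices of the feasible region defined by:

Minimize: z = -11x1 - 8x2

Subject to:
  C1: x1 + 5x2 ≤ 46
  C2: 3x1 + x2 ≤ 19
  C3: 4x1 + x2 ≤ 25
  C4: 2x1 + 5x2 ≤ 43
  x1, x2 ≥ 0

(0, 0), (6.25, 0), (6, 1), (4, 7), (0, 8.6)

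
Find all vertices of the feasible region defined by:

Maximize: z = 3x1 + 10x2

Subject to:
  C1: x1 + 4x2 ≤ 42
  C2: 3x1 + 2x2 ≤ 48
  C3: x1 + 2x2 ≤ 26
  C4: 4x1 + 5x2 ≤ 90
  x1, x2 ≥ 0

(0, 0), (16, 0), (11, 7.5), (10, 8), (0, 10.5)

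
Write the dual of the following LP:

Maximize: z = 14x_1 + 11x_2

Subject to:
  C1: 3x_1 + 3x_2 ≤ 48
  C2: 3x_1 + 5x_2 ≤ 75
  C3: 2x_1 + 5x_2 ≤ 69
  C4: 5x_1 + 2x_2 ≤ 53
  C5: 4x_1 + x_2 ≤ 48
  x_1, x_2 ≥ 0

Primal max cᵀx s.t. Ax ≤ b, x ≥ 0  →  Dual min bᵀy s.t. Aᵀy ≥ c, y ≥ 0.

Minimize: z = 48y1 + 75y2 + 69y3 + 53y4 + 48y5

Subject to:
  3y1 + 3y2 + 2y3 + 5y4 + 4y5 ≥ 14
  3y1 + 5y2 + 5y3 + 2y4 + y5 ≥ 11
  y1, y2, y3, y4, y5 ≥ 0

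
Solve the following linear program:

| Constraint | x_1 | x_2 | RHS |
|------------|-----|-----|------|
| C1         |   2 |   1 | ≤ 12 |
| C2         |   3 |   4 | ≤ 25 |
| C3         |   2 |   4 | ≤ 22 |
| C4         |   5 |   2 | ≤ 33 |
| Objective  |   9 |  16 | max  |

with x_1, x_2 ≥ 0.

Evaluate the objective at each vertex of the feasible region:
  z(0, 0) = 0
  z(6, 0) = 54
  z(4.6, 2.8) = 86.2
  z(3, 4) = 91  ←
  z(0, 5.5) = 88
The maximum is at x_1 = 3, x_2 = 4.

x_1 = 3, x_2 = 4, z = 91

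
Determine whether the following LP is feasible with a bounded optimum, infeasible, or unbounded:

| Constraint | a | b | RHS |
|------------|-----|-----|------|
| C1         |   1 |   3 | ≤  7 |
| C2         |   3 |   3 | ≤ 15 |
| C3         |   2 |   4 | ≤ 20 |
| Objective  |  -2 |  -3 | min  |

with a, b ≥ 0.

Feasible with a bounded optimal solution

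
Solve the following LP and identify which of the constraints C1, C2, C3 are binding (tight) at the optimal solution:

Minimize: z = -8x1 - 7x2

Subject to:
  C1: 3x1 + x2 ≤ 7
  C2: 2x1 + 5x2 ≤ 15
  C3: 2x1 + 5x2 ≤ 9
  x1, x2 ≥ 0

At x1 = 2, x2 = 1, compute slack b - a·x for each constraint:
  C1: 7 − 7 = 0  (binding)
  C2: 15 − 9 = 6  (slack)
  C3: 9 − 9 = 0  (binding)

Optimal: x1 = 2, x2 = 1
Binding: C1, C3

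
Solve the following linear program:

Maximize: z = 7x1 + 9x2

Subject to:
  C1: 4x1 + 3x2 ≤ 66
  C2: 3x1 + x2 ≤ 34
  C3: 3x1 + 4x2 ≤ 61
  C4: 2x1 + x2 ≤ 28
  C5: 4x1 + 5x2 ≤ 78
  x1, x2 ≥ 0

Evaluate the objective at each vertex of the feasible region:
  z(0, 0) = 0
  z(11.33, 0) = 79.33
  z(8.364, 8.909) = 138.7
  z(7, 10) = 139  ←
  z(0, 15.25) = 137.2
The maximum is at x1 = 7, x2 = 10.

x1 = 7, x2 = 10, z = 139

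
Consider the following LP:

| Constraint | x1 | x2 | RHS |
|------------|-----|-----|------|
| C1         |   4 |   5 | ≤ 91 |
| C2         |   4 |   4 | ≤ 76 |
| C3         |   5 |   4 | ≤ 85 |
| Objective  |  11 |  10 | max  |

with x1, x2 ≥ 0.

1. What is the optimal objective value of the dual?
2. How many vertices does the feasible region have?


1. 199
2. 5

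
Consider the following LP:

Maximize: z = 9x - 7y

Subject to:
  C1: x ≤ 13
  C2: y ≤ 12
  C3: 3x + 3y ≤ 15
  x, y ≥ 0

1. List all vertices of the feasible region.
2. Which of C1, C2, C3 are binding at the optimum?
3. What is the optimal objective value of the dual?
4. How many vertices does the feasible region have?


1. (0, 0), (5, 0), (0, 5)
2. C3
3. 45
4. 3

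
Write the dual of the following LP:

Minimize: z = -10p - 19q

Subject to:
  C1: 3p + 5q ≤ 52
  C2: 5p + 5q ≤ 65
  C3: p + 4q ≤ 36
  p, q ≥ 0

Primal min cᵀx s.t. Ax ≤ b, x ≥ 0  →  Dual max −bᵀy s.t. Aᵀy ≥ −c, y ≥ 0.

Maximize: z = -52y1 - 65y2 - 36y3

Subject to:
  3y1 + 5y2 + y3 ≥ 10
  5y1 + 5y2 + 4y3 ≥ 19
  y1, y2, y3 ≥ 0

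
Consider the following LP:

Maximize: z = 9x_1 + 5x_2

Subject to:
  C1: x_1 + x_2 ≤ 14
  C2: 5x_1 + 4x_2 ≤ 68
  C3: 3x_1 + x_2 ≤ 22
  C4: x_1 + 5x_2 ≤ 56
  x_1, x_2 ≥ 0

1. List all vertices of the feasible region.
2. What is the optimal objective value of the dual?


1. (0, 0), (7.333, 0), (4, 10), (3.5, 10.5), (0, 11.2)
2. 86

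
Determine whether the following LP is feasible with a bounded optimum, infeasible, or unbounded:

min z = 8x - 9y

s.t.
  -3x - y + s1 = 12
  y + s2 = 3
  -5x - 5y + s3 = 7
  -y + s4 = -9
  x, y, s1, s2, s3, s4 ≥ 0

Infeasible (no feasible solution exists)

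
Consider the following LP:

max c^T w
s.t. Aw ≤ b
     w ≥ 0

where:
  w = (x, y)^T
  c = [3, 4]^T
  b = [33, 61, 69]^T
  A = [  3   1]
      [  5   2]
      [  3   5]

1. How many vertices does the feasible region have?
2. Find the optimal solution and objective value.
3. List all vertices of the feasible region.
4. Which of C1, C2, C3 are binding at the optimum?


1. 4
2. x = 8, y = 9, z = 60
3. (0, 0), (11, 0), (8, 9), (0, 13.8)
4. C1, C3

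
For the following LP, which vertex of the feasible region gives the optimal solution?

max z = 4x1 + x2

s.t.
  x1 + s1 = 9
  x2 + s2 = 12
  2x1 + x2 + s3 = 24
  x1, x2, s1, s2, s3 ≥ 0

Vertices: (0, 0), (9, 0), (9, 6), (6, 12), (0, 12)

Evaluate the objective at each vertex of the feasible region:
  z(0, 0) = 0
  z(9, 0) = 36
  z(9, 6) = 42  ←
  z(6, 12) = 36
  z(0, 12) = 12
The maximum is at x1 = 9, x2 = 6.

(9, 6)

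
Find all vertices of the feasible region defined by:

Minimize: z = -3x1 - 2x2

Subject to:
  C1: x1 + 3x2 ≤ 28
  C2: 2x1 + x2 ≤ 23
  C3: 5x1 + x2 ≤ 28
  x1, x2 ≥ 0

(0, 0), (5.6, 0), (4, 8), (0, 9.333)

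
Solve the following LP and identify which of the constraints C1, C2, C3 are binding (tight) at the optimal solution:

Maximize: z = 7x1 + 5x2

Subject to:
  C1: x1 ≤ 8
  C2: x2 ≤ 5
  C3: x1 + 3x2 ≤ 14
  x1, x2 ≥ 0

At x1 = 8, x2 = 2, compute slack b - a·x for each constraint:
  C1: 8 − 8 = 0  (binding)
  C2: 5 − 2 = 3  (slack)
  C3: 14 − 14 = 0  (binding)

Optimal: x1 = 8, x2 = 2
Binding: C1, C3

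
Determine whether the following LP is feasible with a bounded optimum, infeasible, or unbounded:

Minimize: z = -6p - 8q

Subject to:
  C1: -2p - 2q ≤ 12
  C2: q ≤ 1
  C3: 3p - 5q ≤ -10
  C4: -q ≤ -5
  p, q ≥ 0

Infeasible (no feasible solution exists)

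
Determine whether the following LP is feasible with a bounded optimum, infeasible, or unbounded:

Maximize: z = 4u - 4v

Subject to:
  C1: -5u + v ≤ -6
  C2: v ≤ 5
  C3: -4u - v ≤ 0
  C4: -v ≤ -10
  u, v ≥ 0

Infeasible (no feasible solution exists)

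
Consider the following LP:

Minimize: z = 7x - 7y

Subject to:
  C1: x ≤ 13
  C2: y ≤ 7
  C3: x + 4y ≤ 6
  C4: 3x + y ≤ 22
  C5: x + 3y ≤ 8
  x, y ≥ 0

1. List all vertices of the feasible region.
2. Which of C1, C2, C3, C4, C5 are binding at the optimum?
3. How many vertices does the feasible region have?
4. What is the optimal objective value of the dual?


1. (0, 0), (6, 0), (0, 1.5)
2. C3
3. 3
4. -10.5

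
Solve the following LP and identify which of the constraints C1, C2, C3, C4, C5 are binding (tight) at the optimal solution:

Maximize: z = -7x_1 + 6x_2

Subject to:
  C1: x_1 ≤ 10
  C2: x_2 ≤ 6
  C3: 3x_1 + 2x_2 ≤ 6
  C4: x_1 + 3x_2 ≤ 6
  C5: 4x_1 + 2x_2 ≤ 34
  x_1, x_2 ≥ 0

At x_1 = 0, x_2 = 2, compute slack b - a·x for each constraint:
  C1: 10 − 0 = 10  (slack)
  C2: 6 − 2 = 4  (slack)
  C3: 6 − 4 = 2  (slack)
  C4: 6 − 6 = 0  (binding)
  C5: 34 − 4 = 30  (slack)

Optimal: x_1 = 0, x_2 = 2
Binding: C4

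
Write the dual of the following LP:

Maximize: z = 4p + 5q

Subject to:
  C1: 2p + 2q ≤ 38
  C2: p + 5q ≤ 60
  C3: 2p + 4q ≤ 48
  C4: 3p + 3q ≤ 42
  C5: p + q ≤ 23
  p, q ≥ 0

Primal max cᵀx s.t. Ax ≤ b, x ≥ 0  →  Dual min bᵀy s.t. Aᵀy ≥ c, y ≥ 0.

Minimize: z = 38y1 + 60y2 + 48y3 + 42y4 + 23y5

Subject to:
  2y1 + y2 + 2y3 + 3y4 + y5 ≥ 4
  2y1 + 5y2 + 4y3 + 3y4 + y5 ≥ 5
  y1, y2, y3, y4, y5 ≥ 0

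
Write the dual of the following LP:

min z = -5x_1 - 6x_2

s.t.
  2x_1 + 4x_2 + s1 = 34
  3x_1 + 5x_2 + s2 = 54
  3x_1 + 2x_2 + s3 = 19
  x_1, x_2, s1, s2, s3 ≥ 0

Primal min cᵀx s.t. Ax ≤ b, x ≥ 0  →  Dual max −bᵀy s.t. Aᵀy ≥ −c, y ≥ 0.

Maximize: z = -34y1 - 54y2 - 19y3

Subject to:
  2y1 + 3y2 + 3y3 ≥ 5
  4y1 + 5y2 + 2y3 ≥ 6
  y1, y2, y3 ≥ 0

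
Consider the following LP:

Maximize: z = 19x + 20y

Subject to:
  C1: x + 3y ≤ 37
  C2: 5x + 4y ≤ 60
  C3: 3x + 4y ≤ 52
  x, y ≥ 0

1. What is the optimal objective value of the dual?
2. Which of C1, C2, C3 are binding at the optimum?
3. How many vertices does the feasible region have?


1. 276
2. C2, C3
3. 5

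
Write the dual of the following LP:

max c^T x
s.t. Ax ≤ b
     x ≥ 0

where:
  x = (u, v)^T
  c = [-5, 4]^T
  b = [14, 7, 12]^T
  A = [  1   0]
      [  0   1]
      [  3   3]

Primal max cᵀx s.t. Ax ≤ b, x ≥ 0  →  Dual min bᵀy s.t. Aᵀy ≥ c, y ≥ 0.

Minimize: z = 14y1 + 7y2 + 12y3

Subject to:
  y1 + 3y3 ≥ -5
  y2 + 3y3 ≥ 4
  y1, y2, y3 ≥ 0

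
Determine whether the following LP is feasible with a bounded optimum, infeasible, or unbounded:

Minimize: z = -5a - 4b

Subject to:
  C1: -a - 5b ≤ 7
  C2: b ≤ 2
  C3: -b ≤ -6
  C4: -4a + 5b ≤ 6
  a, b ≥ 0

Infeasible (no feasible solution exists)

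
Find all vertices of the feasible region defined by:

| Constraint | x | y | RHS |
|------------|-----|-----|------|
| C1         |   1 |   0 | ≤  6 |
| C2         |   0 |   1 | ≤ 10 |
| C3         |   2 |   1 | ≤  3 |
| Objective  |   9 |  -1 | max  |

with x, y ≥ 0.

(0, 0), (1.5, 0), (0, 3)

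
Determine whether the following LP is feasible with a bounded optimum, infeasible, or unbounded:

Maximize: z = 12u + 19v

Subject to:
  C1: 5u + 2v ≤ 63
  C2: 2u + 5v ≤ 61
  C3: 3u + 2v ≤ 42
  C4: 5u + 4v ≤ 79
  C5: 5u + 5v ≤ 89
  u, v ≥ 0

Feasible with a bounded optimal solution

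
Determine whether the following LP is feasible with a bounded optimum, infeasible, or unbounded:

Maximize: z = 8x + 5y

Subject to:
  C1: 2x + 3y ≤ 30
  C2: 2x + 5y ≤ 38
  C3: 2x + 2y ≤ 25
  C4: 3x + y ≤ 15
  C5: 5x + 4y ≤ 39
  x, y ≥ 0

Feasible with a bounded optimal solution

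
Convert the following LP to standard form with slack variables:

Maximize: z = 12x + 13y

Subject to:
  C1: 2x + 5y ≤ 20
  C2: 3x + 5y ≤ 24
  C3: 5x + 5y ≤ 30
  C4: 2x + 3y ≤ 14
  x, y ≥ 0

max z = 12x + 13y

s.t.
  2x + 5y + s1 = 20
  3x + 5y + s2 = 24
  5x + 5y + s3 = 30
  2x + 3y + s4 = 14
  x, y, s1, s2, s3, s4 ≥ 0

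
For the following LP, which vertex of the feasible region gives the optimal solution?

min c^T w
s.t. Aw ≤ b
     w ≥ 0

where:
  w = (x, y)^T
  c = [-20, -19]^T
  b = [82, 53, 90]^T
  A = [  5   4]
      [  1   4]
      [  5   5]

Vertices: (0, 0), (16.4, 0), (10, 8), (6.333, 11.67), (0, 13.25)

Evaluate the objective at each vertex of the feasible region:
  z(0, 0) = 0
  z(16.4, 0) = -328
  z(10, 8) = -352  ←
  z(6.333, 11.67) = -348.3
  z(0, 13.25) = -251.8
The minimum is at x = 10, y = 8.

(10, 8)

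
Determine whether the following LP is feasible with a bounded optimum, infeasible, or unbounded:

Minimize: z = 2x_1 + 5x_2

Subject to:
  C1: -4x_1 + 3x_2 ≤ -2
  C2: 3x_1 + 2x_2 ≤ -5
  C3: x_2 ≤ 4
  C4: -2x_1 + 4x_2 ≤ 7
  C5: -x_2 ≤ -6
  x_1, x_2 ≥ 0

Infeasible (no feasible solution exists)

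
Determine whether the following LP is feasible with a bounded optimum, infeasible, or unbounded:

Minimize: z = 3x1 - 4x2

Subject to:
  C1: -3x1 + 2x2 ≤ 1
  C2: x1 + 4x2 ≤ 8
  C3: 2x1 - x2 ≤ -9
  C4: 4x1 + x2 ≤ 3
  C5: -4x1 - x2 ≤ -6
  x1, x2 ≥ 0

Infeasible (no feasible solution exists)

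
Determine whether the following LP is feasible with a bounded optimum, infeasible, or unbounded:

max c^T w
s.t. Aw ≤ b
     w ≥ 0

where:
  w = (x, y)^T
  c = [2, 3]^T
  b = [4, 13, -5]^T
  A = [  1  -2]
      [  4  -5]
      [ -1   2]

Infeasible (no feasible solution exists)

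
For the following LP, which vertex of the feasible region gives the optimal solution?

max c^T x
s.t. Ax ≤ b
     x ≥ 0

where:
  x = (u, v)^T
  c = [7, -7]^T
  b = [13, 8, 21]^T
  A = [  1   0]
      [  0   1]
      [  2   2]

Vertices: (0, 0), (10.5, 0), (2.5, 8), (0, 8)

Evaluate the objective at each vertex of the feasible region:
  z(0, 0) = 0
  z(10.5, 0) = 73.5  ←
  z(2.5, 8) = -38.5
  z(0, 8) = -56
The maximum is at u = 10.5, v = 0.

(10.5, 0)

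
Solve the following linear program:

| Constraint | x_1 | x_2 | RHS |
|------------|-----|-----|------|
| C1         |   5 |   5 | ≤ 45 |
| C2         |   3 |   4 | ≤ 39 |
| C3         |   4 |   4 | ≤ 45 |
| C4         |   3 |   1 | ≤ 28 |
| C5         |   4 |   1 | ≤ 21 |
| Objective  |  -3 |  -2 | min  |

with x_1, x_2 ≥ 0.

Evaluate the objective at each vertex of the feasible region:
  z(0, 0) = 0
  z(5.25, 0) = -15.75
  z(4, 5) = -22  ←
  z(0, 9) = -18
The minimum is at x_1 = 4, x_2 = 5.

x_1 = 4, x_2 = 5, z = -22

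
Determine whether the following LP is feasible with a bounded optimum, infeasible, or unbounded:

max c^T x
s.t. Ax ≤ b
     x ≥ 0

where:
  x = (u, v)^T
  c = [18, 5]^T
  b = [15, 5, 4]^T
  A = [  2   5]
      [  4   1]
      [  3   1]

Feasible with a bounded optimal solution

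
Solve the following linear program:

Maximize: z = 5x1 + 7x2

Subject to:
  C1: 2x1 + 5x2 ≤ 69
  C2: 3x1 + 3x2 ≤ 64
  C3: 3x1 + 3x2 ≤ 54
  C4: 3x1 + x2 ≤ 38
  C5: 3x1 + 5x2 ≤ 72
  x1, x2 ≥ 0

Evaluate the objective at each vertex of the feasible region:
  z(0, 0) = 0
  z(12.67, 0) = 63.33
  z(10, 8) = 106
  z(9, 9) = 108  ←
  z(3, 12.6) = 103.2
  z(0, 13.8) = 96.6
The maximum is at x1 = 9, x2 = 9.

x1 = 9, x2 = 9, z = 108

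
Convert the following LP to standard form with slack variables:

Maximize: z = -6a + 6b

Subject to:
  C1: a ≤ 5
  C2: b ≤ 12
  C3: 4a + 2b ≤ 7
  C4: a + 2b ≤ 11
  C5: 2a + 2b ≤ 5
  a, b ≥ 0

max z = -6a + 6b

s.t.
  a + s1 = 5
  b + s2 = 12
  4a + 2b + s3 = 7
  a + 2b + s4 = 11
  2a + 2b + s5 = 5
  a, b, s1, s2, s3, s4, s5 ≥ 0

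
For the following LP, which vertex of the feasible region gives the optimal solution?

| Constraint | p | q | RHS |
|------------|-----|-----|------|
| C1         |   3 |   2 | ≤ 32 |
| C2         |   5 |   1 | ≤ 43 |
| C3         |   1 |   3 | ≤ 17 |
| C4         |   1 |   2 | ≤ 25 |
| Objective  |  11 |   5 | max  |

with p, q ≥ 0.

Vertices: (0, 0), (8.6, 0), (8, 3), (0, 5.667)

Evaluate the objective at each vertex of the feasible region:
  z(0, 0) = 0
  z(8.6, 0) = 94.6
  z(8, 3) = 103  ←
  z(0, 5.667) = 28.33
The maximum is at p = 8, q = 3.

(8, 3)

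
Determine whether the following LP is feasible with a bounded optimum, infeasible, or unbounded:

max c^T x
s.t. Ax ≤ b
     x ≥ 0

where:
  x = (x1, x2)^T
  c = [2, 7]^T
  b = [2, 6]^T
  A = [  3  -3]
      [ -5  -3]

Unbounded (objective can increase without bound)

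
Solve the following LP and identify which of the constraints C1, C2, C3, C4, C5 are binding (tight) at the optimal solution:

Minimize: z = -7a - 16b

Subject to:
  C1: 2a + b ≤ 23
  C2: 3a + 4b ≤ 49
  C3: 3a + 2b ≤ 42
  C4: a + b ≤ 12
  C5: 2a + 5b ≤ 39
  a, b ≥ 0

At a = 7, b = 5, compute slack b - a·x for each constraint:
  C1: 23 − 19 = 4  (slack)
  C2: 49 − 41 = 8  (slack)
  C3: 42 − 31 = 11  (slack)
  C4: 12 − 12 = 0  (binding)
  C5: 39 − 39 = 0  (binding)

Optimal: a = 7, b = 5
Binding: C4, C5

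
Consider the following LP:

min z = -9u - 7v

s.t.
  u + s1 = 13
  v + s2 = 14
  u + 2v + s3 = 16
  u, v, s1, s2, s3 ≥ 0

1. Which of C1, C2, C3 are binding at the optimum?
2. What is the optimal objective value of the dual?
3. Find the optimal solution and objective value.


1. C1, C3
2. -127.5
3. u = 13, v = 1.5, z = -127.5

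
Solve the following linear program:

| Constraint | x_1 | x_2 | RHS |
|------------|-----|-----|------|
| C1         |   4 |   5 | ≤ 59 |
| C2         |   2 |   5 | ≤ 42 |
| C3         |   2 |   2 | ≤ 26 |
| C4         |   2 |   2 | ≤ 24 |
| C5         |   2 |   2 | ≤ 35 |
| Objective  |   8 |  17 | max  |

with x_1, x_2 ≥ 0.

Evaluate the objective at each vertex of the feasible region:
  z(0, 0) = 0
  z(12, 0) = 96
  z(6, 6) = 150  ←
  z(0, 8.4) = 142.8
The maximum is at x_1 = 6, x_2 = 6.

x_1 = 6, x_2 = 6, z = 150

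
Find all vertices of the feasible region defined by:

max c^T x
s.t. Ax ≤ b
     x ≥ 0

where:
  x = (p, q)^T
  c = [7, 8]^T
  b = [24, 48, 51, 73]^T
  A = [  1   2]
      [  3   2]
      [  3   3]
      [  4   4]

(0, 0), (16, 0), (14, 3), (10, 7), (0, 12)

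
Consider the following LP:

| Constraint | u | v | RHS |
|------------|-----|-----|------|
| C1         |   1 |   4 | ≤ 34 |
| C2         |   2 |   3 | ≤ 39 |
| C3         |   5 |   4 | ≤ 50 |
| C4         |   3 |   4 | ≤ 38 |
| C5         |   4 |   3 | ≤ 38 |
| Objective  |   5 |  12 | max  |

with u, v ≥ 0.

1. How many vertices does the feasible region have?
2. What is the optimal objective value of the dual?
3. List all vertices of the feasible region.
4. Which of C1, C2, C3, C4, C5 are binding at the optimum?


1. 5
2. 106
3. (0, 0), (9.5, 0), (5.429, 5.429), (2, 8), (0, 8.5)
4. C1, C4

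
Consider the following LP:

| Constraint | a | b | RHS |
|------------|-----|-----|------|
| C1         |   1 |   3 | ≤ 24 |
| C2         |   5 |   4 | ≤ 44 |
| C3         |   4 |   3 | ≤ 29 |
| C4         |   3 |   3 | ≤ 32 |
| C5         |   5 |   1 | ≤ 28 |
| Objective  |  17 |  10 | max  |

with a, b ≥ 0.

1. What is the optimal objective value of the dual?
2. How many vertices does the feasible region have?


1. 115
2. 5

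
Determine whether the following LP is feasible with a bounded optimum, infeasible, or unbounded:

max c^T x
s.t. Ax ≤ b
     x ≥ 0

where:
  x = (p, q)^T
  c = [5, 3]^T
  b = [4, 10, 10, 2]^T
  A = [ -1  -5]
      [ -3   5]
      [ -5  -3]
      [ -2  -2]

Unbounded (objective can increase without bound)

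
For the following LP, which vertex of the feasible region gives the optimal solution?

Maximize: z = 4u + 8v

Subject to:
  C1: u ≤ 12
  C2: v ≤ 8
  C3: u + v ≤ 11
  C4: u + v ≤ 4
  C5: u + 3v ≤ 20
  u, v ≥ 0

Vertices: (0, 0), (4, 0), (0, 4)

Evaluate the objective at each vertex of the feasible region:
  z(0, 0) = 0
  z(4, 0) = 16
  z(0, 4) = 32  ←
The maximum is at u = 0, v = 4.

(0, 4)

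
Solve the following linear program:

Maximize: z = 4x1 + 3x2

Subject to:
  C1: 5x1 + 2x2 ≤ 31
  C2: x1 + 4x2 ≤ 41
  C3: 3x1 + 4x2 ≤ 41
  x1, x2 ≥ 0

Evaluate the objective at each vertex of the feasible region:
  z(0, 0) = 0
  z(6.2, 0) = 24.8
  z(3, 8) = 36  ←
  z(0, 10.25) = 30.75
The maximum is at x1 = 3, x2 = 8.

x1 = 3, x2 = 8, z = 36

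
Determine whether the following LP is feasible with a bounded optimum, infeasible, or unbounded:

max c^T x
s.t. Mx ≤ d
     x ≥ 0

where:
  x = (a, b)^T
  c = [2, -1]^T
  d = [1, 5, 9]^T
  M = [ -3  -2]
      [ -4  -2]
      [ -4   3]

Unbounded (objective can increase without bound)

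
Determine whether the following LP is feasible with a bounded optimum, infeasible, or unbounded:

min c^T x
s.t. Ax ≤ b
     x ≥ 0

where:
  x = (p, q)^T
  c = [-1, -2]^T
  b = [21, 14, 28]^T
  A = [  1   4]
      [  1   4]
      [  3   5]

Feasible with a bounded optimal solution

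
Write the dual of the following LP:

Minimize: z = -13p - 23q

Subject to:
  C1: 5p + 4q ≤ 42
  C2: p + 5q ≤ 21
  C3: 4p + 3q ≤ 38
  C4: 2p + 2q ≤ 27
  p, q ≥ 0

Primal min cᵀx s.t. Ax ≤ b, x ≥ 0  →  Dual max −bᵀy s.t. Aᵀy ≥ −c, y ≥ 0.

Maximize: z = -42y1 - 21y2 - 38y3 - 27y4

Subject to:
  5y1 + y2 + 4y3 + 2y4 ≥ 13
  4y1 + 5y2 + 3y3 + 2y4 ≥ 23
  y1, y2, y3, y4 ≥ 0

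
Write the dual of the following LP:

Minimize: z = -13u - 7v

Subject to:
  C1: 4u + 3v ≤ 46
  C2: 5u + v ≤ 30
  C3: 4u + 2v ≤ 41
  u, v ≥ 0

Primal min cᵀx s.t. Ax ≤ b, x ≥ 0  →  Dual max −bᵀy s.t. Aᵀy ≥ −c, y ≥ 0.

Maximize: z = -46y1 - 30y2 - 41y3

Subject to:
  4y1 + 5y2 + 4y3 ≥ 13
  3y1 + y2 + 2y3 ≥ 7
  y1, y2, y3 ≥ 0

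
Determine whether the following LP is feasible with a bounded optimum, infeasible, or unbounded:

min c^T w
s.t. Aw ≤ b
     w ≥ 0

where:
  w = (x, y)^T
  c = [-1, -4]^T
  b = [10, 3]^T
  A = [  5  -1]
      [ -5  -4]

Unbounded (objective can decrease without bound)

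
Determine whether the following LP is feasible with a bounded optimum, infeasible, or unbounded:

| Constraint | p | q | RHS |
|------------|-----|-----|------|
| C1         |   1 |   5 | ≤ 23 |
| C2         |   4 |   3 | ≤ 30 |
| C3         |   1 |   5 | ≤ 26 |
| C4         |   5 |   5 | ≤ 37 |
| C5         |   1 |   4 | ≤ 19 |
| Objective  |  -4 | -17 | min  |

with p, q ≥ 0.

Feasible with a bounded optimal solution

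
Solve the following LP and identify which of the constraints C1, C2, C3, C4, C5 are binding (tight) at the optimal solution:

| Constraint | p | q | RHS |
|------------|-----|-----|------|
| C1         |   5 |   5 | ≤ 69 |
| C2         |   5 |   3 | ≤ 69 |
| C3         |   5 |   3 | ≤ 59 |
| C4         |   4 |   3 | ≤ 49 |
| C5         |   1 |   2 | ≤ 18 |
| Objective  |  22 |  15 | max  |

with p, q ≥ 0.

At p = 10, q = 3, compute slack b - a·x for each constraint:
  C1: 69 − 65 = 4  (slack)
  C2: 69 − 59 = 10  (slack)
  C3: 59 − 59 = 0  (binding)
  C4: 49 − 49 = 0  (binding)
  C5: 18 − 16 = 2  (slack)

Optimal: p = 10, q = 3
Binding: C3, C4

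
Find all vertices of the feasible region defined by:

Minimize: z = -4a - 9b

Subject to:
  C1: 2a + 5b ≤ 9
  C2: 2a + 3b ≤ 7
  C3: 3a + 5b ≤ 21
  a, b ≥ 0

(0, 0), (3.5, 0), (2, 1), (0, 1.8)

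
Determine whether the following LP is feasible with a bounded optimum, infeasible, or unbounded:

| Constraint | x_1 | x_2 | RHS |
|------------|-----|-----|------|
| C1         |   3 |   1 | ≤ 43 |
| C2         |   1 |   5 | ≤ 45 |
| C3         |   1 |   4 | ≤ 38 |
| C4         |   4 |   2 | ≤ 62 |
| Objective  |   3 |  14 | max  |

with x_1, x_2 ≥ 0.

Feasible with a bounded optimal solution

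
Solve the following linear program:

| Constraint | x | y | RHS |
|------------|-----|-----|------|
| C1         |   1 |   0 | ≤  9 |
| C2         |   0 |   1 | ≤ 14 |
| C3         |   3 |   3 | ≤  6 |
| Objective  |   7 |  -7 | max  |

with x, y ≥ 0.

Evaluate the objective at each vertex of the feasible region:
  z(0, 0) = 0
  z(2, 0) = 14  ←
  z(0, 2) = -14
The maximum is at x = 2, y = 0.

x = 2, y = 0, z = 14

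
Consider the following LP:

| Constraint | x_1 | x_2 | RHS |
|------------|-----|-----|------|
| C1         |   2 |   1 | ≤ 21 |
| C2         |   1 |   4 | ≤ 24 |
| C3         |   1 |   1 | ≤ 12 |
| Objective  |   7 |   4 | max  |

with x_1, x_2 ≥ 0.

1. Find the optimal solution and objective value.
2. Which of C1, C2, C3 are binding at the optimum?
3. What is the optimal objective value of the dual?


1. x_1 = 9, x_2 = 3, z = 75
2. C1, C3
3. 75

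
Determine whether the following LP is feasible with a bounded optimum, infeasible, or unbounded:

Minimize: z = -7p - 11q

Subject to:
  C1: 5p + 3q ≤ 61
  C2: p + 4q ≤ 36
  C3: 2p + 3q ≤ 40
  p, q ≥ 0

Feasible with a bounded optimal solution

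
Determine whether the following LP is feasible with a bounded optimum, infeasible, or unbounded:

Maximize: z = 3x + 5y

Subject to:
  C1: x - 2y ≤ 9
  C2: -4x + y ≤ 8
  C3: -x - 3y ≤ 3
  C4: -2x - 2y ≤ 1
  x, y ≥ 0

Unbounded (objective can increase without bound)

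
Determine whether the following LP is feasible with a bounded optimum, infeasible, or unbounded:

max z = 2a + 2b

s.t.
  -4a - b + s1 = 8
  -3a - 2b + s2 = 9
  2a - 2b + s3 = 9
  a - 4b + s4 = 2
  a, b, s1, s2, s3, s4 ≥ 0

Unbounded (objective can increase without bound)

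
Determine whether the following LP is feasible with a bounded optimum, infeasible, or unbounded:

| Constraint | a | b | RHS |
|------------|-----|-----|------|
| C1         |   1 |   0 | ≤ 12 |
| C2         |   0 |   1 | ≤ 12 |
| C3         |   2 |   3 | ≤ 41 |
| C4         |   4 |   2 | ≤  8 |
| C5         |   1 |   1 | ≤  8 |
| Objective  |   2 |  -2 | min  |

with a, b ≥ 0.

Feasible with a bounded optimal solution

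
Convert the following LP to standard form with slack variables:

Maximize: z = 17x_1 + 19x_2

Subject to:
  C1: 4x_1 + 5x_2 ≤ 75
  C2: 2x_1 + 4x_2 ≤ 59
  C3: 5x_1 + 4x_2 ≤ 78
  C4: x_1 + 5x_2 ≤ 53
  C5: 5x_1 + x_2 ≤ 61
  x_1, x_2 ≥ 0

max z = 17x_1 + 19x_2

s.t.
  4x_1 + 5x_2 + s1 = 75
  2x_1 + 4x_2 + s2 = 59
  5x_1 + 4x_2 + s3 = 78
  x_1 + 5x_2 + s4 = 53
  5x_1 + x_2 + s5 = 61
  x_1, x_2, s1, s2, s3, s4, s5 ≥ 0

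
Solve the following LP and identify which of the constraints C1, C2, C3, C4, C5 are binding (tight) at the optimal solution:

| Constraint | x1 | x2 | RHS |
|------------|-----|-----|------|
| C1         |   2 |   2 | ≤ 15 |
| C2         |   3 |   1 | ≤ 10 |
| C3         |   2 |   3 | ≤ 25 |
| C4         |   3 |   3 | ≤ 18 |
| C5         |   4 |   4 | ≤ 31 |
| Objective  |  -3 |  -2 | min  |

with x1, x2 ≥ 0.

At x1 = 2, x2 = 4, compute slack b - a·x for each constraint:
  C1: 15 − 12 = 3  (slack)
  C2: 10 − 10 = 0  (binding)
  C3: 25 − 16 = 9  (slack)
  C4: 18 − 18 = 0  (binding)
  C5: 31 − 24 = 7  (slack)

Optimal: x1 = 2, x2 = 4
Binding: C2, C4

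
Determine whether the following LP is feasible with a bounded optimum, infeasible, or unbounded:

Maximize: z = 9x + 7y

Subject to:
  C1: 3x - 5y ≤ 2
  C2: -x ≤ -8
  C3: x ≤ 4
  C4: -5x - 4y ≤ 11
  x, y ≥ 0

Infeasible (no feasible solution exists)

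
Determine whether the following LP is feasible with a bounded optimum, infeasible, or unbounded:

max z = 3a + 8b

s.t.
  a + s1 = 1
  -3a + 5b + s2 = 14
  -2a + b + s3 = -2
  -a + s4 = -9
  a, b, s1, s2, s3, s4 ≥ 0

Infeasible (no feasible solution exists)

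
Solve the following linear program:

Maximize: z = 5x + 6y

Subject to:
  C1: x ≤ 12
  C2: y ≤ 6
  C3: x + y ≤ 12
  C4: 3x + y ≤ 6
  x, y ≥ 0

Evaluate the objective at each vertex of the feasible region:
  z(0, 0) = 0
  z(2, 0) = 10
  z(0, 6) = 36  ←
The maximum is at x = 0, y = 6.

x = 0, y = 6, z = 36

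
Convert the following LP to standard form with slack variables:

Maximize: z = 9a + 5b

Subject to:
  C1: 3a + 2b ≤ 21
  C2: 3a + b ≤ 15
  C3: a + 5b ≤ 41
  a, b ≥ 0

max z = 9a + 5b

s.t.
  3a + 2b + s1 = 21
  3a + b + s2 = 15
  a + 5b + s3 = 41
  a, b, s1, s2, s3 ≥ 0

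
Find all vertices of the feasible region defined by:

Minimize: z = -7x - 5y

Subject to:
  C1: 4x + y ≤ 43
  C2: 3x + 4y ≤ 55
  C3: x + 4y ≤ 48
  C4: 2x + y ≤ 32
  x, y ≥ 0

(0, 0), (10.75, 0), (9, 7), (3.5, 11.12), (0, 12)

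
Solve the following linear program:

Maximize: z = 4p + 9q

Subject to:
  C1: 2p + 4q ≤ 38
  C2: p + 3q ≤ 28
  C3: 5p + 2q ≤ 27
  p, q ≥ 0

Evaluate the objective at each vertex of the feasible region:
  z(0, 0) = 0
  z(5.4, 0) = 21.6
  z(2, 8.5) = 84.5
  z(1, 9) = 85  ←
  z(0, 9.333) = 84
The maximum is at p = 1, q = 9.

p = 1, q = 9, z = 85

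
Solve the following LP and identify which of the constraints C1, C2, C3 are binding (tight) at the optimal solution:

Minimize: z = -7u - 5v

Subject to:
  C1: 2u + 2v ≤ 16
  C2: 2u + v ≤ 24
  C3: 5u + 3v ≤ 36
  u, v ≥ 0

At u = 6, v = 2, compute slack b - a·x for each constraint:
  C1: 16 − 16 = 0  (binding)
  C2: 24 − 14 = 10  (slack)
  C3: 36 − 36 = 0  (binding)

Optimal: u = 6, v = 2
Binding: C1, C3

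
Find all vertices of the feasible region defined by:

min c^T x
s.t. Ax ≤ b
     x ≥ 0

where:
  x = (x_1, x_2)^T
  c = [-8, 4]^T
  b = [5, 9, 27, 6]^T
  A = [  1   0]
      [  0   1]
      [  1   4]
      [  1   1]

(0, 0), (5, 0), (5, 1), (0, 6)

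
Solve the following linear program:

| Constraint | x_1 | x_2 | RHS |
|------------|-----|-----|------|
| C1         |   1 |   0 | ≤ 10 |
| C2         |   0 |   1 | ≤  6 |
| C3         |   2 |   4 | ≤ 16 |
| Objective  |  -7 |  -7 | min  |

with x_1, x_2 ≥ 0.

Evaluate the objective at each vertex of the feasible region:
  z(0, 0) = 0
  z(8, 0) = -56  ←
  z(0, 4) = -28
The minimum is at x_1 = 8, x_2 = 0.

x_1 = 8, x_2 = 0, z = -56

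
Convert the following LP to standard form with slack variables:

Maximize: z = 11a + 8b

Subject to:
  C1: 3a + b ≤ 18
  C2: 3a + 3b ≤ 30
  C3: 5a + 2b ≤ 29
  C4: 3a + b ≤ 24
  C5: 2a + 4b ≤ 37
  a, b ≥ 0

max z = 11a + 8b

s.t.
  3a + b + s1 = 18
  3a + 3b + s2 = 30
  5a + 2b + s3 = 29
  3a + b + s4 = 24
  2a + 4b + s5 = 37
  a, b, s1, s2, s3, s4, s5 ≥ 0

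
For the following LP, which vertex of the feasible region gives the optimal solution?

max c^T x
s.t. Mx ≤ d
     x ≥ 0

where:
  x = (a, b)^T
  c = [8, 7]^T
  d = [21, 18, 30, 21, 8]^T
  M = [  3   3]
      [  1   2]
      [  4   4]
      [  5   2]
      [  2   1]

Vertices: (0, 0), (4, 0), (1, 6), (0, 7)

Evaluate the objective at each vertex of the feasible region:
  z(0, 0) = 0
  z(4, 0) = 32
  z(1, 6) = 50  ←
  z(0, 7) = 49
The maximum is at a = 1, b = 6.

(1, 6)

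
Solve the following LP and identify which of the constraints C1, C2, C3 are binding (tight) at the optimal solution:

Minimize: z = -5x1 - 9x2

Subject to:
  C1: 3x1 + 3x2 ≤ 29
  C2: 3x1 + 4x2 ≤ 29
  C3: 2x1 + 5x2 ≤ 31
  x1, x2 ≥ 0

At x1 = 3, x2 = 5, compute slack b - a·x for each constraint:
  C1: 29 − 24 = 5  (slack)
  C2: 29 − 29 = 0  (binding)
  C3: 31 − 31 = 0  (binding)

Optimal: x1 = 3, x2 = 5
Binding: C2, C3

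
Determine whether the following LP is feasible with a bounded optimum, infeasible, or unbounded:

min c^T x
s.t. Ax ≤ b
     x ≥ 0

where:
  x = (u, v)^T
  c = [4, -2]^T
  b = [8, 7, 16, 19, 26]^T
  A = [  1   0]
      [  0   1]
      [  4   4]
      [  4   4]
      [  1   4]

Feasible with a bounded optimal solution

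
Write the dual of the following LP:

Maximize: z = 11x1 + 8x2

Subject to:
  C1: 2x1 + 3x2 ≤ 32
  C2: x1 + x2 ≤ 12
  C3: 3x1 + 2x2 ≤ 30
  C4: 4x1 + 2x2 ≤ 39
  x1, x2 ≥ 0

Primal max cᵀx s.t. Ax ≤ b, x ≥ 0  →  Dual min bᵀy s.t. Aᵀy ≥ c, y ≥ 0.

Minimize: z = 32y1 + 12y2 + 30y3 + 39y4

Subject to:
  2y1 + y2 + 3y3 + 4y4 ≥ 11
  3y1 + y2 + 2y3 + 2y4 ≥ 8
  y1, y2, y3, y4 ≥ 0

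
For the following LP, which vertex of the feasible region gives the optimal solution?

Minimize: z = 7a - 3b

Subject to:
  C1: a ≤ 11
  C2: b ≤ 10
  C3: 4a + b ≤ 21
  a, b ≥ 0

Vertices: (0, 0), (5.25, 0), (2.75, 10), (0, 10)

Evaluate the objective at each vertex of the feasible region:
  z(0, 0) = 0
  z(5.25, 0) = 36.75
  z(2.75, 10) = -10.75
  z(0, 10) = -30  ←
The minimum is at a = 0, b = 10.

(0, 10)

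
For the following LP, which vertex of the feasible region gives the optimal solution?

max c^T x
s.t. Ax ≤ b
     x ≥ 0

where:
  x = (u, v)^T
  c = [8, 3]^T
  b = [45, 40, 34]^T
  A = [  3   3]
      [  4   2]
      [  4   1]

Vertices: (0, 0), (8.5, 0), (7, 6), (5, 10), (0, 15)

Evaluate the objective at each vertex of the feasible region:
  z(0, 0) = 0
  z(8.5, 0) = 68
  z(7, 6) = 74  ←
  z(5, 10) = 70
  z(0, 15) = 45
The maximum is at u = 7, v = 6.

(7, 6)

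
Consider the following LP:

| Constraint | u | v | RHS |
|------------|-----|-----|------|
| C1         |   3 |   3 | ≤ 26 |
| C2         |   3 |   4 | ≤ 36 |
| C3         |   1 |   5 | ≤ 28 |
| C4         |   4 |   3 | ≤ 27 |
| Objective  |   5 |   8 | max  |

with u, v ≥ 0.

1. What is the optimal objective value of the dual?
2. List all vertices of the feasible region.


1. 55
2. (0, 0), (6.75, 0), (3, 5), (0, 5.6)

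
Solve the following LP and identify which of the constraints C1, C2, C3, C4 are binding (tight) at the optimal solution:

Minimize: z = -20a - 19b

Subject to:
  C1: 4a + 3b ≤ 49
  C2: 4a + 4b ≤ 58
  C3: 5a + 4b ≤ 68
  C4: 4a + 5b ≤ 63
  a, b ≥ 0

At a = 7, b = 7, compute slack b - a·x for each constraint:
  C1: 49 − 49 = 0  (binding)
  C2: 58 − 56 = 2  (slack)
  C3: 68 − 63 = 5  (slack)
  C4: 63 − 63 = 0  (binding)

Optimal: a = 7, b = 7
Binding: C1, C4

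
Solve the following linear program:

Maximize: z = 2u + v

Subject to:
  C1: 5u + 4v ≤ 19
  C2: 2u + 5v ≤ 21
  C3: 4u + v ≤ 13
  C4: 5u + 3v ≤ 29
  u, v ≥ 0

Evaluate the objective at each vertex of the feasible region:
  z(0, 0) = 0
  z(3.25, 0) = 6.5
  z(3, 1) = 7  ←
  z(0.6471, 3.941) = 5.235
  z(0, 4.2) = 4.2
The maximum is at u = 3, v = 1.

u = 3, v = 1, z = 7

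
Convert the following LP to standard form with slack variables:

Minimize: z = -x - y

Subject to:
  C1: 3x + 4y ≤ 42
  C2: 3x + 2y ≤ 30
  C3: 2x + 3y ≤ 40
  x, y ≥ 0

min z = -x - y

s.t.
  3x + 4y + s1 = 42
  3x + 2y + s2 = 30
  2x + 3y + s3 = 40
  x, y, s1, s2, s3 ≥ 0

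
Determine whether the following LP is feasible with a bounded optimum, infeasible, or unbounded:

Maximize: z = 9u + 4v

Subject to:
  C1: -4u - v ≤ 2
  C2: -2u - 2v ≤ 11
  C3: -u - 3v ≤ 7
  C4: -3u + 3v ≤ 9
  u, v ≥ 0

Unbounded (objective can increase without bound)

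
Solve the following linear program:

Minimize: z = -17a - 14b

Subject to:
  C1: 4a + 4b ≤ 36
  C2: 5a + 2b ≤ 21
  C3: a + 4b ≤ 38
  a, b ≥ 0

Evaluate the objective at each vertex of the feasible region:
  z(0, 0) = 0
  z(4.2, 0) = -71.4
  z(1, 8) = -129  ←
  z(0, 9) = -126
The minimum is at a = 1, b = 8.

a = 1, b = 8, z = -129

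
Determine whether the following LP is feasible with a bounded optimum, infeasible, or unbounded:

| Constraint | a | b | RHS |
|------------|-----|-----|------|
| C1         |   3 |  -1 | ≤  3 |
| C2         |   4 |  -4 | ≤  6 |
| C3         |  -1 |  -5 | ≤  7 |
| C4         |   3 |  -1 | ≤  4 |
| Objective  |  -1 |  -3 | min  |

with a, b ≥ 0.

Unbounded (objective can decrease without bound)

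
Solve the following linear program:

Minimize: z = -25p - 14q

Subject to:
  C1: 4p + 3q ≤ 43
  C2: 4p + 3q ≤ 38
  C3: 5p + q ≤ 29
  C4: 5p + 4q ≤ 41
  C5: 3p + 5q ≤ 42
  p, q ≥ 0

Evaluate the objective at each vertex of the feasible region:
  z(0, 0) = 0
  z(5.8, 0) = -145
  z(5, 4) = -181  ←
  z(2.846, 6.692) = -164.8
  z(0, 8.4) = -117.6
The minimum is at p = 5, q = 4.

p = 5, q = 4, z = -181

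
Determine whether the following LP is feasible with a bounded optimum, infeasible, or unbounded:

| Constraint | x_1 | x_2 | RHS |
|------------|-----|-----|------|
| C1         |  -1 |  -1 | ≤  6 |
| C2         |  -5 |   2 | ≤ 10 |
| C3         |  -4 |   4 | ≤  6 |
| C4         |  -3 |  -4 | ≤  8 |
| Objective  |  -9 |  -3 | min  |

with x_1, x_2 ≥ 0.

Unbounded (objective can decrease without bound)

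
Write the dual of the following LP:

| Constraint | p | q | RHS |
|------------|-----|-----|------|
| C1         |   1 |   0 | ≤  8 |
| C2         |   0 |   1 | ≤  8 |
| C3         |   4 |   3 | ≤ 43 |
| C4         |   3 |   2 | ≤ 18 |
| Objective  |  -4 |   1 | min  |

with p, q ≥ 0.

Primal min cᵀx s.t. Ax ≤ b, x ≥ 0  →  Dual max −bᵀy s.t. Aᵀy ≥ −c, y ≥ 0.

Maximize: z = -8y1 - 8y2 - 43y3 - 18y4

Subject to:
  y1 + 4y3 + 3y4 ≥ 4
  y2 + 3y3 + 2y4 ≥ -1
  y1, y2, y3, y4 ≥ 0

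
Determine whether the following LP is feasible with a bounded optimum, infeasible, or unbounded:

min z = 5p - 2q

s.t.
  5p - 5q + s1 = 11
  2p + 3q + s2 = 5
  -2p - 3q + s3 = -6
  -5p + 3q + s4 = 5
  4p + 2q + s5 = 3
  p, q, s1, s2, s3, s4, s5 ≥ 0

Infeasible (no feasible solution exists)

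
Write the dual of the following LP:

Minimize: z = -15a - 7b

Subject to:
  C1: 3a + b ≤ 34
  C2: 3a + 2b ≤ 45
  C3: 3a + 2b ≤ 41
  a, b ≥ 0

Primal min cᵀx s.t. Ax ≤ b, x ≥ 0  →  Dual max −bᵀy s.t. Aᵀy ≥ −c, y ≥ 0.

Maximize: z = -34y1 - 45y2 - 41y3

Subject to:
  3y1 + 3y2 + 3y3 ≥ 15
  y1 + 2y2 + 2y3 ≥ 7
  y1, y2, y3 ≥ 0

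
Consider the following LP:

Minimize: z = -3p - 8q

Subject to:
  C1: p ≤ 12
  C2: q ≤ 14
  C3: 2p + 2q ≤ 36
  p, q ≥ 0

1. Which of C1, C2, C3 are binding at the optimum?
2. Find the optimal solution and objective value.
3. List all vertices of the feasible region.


1. C2, C3
2. p = 4, q = 14, z = -124
3. (0, 0), (12, 0), (12, 6), (4, 14), (0, 14)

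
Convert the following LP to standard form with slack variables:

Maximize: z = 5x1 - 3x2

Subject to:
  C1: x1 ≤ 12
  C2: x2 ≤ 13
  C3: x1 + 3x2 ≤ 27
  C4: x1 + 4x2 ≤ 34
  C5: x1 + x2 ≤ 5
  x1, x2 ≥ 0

max z = 5x1 - 3x2

s.t.
  x1 + s1 = 12
  x2 + s2 = 13
  x1 + 3x2 + s3 = 27
  x1 + 4x2 + s4 = 34
  x1 + x2 + s5 = 5
  x1, x2, s1, s2, s3, s4, s5 ≥ 0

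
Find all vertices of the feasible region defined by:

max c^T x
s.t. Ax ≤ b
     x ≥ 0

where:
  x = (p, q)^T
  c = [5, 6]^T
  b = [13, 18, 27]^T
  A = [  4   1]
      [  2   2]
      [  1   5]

(0, 0), (3.25, 0), (2, 5), (0, 5.4)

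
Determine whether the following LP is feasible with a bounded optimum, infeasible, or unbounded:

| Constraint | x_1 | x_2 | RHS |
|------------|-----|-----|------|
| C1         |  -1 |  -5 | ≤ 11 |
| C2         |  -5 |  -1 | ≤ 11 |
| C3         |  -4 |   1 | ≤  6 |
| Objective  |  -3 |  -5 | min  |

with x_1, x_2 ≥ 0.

Unbounded (objective can decrease without bound)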